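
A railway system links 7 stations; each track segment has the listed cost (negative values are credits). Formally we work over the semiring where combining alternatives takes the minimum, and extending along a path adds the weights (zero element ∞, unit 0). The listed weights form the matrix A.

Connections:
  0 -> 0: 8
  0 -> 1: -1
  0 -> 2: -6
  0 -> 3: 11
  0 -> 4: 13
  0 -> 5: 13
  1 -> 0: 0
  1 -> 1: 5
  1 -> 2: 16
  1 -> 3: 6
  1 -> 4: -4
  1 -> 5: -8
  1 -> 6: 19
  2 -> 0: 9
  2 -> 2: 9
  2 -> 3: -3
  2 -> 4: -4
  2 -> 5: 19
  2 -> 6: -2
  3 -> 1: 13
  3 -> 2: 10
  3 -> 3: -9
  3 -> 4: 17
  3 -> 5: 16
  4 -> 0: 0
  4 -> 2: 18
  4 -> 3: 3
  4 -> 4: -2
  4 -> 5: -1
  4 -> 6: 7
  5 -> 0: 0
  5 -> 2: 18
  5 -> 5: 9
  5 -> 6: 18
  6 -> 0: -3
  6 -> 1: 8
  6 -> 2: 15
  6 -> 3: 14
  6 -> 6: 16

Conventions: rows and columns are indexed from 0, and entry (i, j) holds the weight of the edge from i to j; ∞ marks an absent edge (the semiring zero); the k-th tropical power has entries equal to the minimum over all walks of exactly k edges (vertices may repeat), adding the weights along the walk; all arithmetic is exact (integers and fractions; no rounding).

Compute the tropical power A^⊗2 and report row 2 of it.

A^⊗2:
  [-1, 4, 2, -9, -10, -9, -8]
  [-8, -1, -6, -3, -6, -5, 3]
  [-5, 6, 3, -12, -6, -5, 3]
  [13, 4, 1, -18, 6, 5, 8]
  [-2, -1, -6, -6, -4, -3, 5]
  [8, -1, -6, 11, 13, 13, 16]
  [5, -4, -9, 5, 4, 0, 13]
Answer: row 2 of A^⊗2 = [-5, 6, 3, -12, -6, -5, 3]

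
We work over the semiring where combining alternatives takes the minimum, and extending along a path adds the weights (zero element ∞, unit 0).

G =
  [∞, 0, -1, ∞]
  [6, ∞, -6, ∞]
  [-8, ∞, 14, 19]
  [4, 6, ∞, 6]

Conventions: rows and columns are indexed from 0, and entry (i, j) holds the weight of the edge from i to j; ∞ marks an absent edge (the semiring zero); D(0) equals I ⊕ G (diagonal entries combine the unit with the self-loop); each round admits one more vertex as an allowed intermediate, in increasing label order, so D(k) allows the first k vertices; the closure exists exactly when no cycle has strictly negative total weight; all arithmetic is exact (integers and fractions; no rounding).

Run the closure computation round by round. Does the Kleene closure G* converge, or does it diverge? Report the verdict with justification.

D(0):
  [0, 0, -1, ∞]
  [6, 0, -6, ∞]
  [-8, ∞, 0, 19]
  [4, 6, ∞, 0]
Detection: at round 1, diagonal entry (2, 2) turns strictly negative.
Key observation: the cycle 2->0->2 has total weight (-8) + (-1), which is strictly negative.
Answer: DIVERGES — negative cycle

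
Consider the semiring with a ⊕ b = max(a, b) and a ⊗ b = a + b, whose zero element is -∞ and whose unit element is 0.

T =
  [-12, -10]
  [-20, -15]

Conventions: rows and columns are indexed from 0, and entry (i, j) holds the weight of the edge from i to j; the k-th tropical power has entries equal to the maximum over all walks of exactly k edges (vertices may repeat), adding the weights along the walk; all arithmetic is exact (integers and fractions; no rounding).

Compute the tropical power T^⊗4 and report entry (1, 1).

T^⊗2:
  [-24, -22]
  [-32, -30]
T^⊗3:
  [-36, -34]
  [-44, -42]
T^⊗4:
  [-48, -46]
  [-56, -54]
Key observation: the optimum is the walk 1->0->0->0->1, with weight (-20) + (-12) + (-12) + (-10) = -54.
Optimal value attained by: walk 1->0->0->0->1.
Answer: (T^⊗4)[1][1] = -54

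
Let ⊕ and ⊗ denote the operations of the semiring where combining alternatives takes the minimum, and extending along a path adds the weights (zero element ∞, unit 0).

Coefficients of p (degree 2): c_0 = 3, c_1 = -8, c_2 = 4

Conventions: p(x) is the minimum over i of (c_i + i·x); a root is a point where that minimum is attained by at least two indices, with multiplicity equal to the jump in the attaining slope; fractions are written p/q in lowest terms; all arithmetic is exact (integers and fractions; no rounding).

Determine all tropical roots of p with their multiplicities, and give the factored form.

hull edge (i=0, c=3) to (i=1, c=-8): slope -11, span 1
hull edge (i=1, c=-8) to (i=2, c=4): slope 12, span 1
Factored form: p(x) = 4 ⊗ (x ⊕ (-12)) ⊗ (x ⊕ 11)
Answer: roots = -12 (mult 1), 11 (mult 1)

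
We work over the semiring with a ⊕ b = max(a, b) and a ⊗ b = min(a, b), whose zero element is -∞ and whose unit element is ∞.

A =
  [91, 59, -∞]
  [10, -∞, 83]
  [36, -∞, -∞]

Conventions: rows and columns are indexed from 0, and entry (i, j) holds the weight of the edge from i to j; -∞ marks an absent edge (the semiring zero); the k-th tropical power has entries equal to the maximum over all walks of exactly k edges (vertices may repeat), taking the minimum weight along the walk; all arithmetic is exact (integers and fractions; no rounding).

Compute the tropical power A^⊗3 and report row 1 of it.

A^⊗2:
  [91, 59, 59]
  [36, 10, -∞]
  [36, 36, -∞]
A^⊗3:
  [91, 59, 59]
  [36, 36, 10]
  [36, 36, 36]
Answer: row 1 of A^⊗3 = [36, 36, 10]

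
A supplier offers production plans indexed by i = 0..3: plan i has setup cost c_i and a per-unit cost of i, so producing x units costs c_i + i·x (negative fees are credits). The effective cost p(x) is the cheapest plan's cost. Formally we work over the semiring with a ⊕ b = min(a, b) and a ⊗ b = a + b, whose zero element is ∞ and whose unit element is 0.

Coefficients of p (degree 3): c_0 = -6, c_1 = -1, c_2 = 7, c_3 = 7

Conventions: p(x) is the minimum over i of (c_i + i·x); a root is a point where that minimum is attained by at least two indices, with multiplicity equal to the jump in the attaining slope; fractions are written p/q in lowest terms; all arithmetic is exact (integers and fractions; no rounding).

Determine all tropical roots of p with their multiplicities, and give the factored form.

hull edge (i=0, c=-6) to (i=3, c=7): slope 13/3, span 3
Factored form: p(x) = 7 ⊗ (x ⊕ (-13/3)) ⊗ (x ⊕ (-13/3)) ⊗ (x ⊕ (-13/3))
Answer: roots = -13/3 (mult 3)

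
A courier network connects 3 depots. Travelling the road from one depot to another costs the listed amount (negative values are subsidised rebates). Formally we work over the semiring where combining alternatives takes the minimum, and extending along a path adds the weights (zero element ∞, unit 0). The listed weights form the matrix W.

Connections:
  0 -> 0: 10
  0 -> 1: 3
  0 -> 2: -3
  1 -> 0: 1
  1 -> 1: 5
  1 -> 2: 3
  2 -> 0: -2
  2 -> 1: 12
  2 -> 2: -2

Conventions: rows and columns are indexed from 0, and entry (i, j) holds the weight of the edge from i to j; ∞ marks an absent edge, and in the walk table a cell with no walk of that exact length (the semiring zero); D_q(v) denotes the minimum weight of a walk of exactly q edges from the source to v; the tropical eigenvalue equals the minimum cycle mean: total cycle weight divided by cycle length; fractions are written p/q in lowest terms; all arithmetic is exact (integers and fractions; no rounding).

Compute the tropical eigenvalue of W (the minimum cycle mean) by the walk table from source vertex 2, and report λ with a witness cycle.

q=0: [∞, ∞, 0]
q=1: [-2, 12, -2]
q=2: [-4, 1, -5]
q=3: [-7, -1, -7]
Optimal cycle mean attained by: cycle 0->2->0, total (-3) + (-2), length 2.
Answer: λ = -5/2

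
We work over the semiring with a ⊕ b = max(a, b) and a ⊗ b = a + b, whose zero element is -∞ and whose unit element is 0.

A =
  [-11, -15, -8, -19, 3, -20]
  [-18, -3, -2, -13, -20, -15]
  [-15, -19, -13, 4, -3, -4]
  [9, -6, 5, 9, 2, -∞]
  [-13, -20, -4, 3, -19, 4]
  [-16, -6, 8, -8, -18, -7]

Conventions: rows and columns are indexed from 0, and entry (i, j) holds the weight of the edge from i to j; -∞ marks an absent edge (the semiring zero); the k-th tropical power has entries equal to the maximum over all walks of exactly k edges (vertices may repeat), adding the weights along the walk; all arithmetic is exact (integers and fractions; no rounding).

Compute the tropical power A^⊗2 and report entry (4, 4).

A^⊗2:
  [-10, -17, -1, 6, -8, 7]
  [-4, -6, -5, 2, -5, -6]
  [13, -2, 9, 13, 6, 1]
  [18, 3, 14, 18, 12, 6]
  [12, -2, 12, 12, 5, -3]
  [1, -9, 1, 12, 5, 4]
Key observation: the optimum is the walk 4->3->4, with weight 3 + 2 = 5.
Optimal value attained by: walk 4->3->4.
Answer: (A^⊗2)[4][4] = 5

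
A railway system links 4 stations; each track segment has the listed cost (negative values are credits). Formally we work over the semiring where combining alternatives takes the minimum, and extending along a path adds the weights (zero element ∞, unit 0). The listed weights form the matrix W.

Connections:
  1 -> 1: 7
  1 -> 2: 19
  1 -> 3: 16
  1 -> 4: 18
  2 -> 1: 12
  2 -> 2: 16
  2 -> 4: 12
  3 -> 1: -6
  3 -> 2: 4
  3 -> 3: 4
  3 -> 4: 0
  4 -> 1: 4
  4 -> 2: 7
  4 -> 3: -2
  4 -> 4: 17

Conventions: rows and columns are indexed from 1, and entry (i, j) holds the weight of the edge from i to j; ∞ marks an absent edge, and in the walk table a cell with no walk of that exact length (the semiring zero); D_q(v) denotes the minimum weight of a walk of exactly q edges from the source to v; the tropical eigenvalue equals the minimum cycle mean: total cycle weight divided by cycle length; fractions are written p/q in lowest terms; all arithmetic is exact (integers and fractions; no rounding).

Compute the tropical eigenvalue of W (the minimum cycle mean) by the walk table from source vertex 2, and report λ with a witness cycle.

q=0: [∞, 0, ∞, ∞]
q=1: [12, 16, ∞, 12]
q=2: [16, 19, 10, 28]
q=3: [4, 14, 14, 10]
q=4: [8, 17, 8, 14]
Optimal cycle mean attained by: cycle 3->4->3, total 0 + (-2), length 2.
Answer: λ = -1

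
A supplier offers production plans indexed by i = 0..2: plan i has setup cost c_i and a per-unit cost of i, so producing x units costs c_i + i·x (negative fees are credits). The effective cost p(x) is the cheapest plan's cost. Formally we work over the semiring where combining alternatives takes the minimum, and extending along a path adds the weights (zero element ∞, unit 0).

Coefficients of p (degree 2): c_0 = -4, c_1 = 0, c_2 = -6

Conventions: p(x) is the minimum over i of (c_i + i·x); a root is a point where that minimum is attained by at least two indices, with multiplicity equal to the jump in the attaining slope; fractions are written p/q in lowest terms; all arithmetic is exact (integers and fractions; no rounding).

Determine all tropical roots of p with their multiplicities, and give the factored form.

hull edge (i=0, c=-4) to (i=2, c=-6): slope -1, span 2
Factored form: p(x) = -6 ⊗ (x ⊕ 1) ⊗ (x ⊕ 1)
Answer: roots = 1 (mult 2)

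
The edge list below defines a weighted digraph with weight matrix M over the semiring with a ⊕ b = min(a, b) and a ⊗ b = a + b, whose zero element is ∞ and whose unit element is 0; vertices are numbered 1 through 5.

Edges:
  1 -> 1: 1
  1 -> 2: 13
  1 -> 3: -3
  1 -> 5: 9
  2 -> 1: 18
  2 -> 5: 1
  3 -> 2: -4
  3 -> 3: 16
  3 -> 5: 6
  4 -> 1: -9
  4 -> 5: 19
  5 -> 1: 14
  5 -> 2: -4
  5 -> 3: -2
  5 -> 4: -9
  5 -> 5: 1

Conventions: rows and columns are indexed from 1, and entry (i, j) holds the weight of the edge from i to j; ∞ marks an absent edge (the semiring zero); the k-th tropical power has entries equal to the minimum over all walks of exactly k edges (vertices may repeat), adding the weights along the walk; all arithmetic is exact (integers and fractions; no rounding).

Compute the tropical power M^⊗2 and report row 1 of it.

M^⊗2:
  [2, -7, -2, 0, 3]
  [15, -3, -1, -8, 2]
  [14, 2, 4, -3, -3]
  [-8, 4, -12, 10, 0]
  [-18, -6, -1, -8, -3]
Answer: row 1 of M^⊗2 = [2, -7, -2, 0, 3]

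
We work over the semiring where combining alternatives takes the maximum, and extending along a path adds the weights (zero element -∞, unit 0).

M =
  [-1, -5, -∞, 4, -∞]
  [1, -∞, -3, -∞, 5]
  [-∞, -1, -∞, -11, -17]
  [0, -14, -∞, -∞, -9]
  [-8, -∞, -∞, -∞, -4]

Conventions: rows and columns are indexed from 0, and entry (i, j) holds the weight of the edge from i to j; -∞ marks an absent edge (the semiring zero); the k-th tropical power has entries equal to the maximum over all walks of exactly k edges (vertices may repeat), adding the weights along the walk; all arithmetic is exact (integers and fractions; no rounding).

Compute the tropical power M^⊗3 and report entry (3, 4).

M^⊗2:
  [4, -6, -8, 3, 0]
  [0, -4, -∞, 5, 1]
  [0, -25, -4, -∞, 4]
  [-1, -5, -17, 4, -9]
  [-9, -13, -∞, -4, -8]
M^⊗3:
  [3, -1, -9, 8, -1]
  [5, -5, -7, 4, 1]
  [-1, -5, -28, 4, 0]
  [4, -6, -8, 3, 0]
  [-4, -14, -16, -5, -8]
Key observation: the optimum is the walk 3->0->1->4, with weight 0 + (-5) + 5 = 0.
Optimal value attained by: walk 3->0->1->4.
Answer: (M^⊗3)[3][4] = 0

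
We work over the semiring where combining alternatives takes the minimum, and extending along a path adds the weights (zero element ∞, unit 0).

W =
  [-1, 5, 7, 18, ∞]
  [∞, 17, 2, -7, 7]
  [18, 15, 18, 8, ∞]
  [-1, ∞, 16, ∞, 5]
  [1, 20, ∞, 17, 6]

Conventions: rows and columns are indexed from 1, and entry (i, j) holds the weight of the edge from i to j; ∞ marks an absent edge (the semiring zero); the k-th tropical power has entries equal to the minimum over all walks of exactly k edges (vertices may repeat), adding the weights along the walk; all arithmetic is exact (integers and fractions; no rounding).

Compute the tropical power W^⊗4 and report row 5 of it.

W^⊗2:
  [-2, 4, 6, -2, 12]
  [-8, 17, 9, 10, -2]
  [7, 23, 17, 8, 13]
  [-2, 4, 6, 17, 11]
  [0, 6, 8, 13, 12]
W^⊗3:
  [-3, 3, 5, -3, 3]
  [-9, -3, -1, 10, 4]
  [6, 12, 14, 16, 13]
  [-3, 3, 5, -3, 11]
  [-1, 5, 7, -1, 13]
W^⊗4:
  [-4, 2, 4, -4, 2]
  [-10, -4, -2, -10, 4]
  [5, 11, 13, 5, 19]
  [-4, 2, 4, -4, 2]
  [-2, 4, 6, -2, 4]
Answer: row 5 of W^⊗4 = [-2, 4, 6, -2, 4]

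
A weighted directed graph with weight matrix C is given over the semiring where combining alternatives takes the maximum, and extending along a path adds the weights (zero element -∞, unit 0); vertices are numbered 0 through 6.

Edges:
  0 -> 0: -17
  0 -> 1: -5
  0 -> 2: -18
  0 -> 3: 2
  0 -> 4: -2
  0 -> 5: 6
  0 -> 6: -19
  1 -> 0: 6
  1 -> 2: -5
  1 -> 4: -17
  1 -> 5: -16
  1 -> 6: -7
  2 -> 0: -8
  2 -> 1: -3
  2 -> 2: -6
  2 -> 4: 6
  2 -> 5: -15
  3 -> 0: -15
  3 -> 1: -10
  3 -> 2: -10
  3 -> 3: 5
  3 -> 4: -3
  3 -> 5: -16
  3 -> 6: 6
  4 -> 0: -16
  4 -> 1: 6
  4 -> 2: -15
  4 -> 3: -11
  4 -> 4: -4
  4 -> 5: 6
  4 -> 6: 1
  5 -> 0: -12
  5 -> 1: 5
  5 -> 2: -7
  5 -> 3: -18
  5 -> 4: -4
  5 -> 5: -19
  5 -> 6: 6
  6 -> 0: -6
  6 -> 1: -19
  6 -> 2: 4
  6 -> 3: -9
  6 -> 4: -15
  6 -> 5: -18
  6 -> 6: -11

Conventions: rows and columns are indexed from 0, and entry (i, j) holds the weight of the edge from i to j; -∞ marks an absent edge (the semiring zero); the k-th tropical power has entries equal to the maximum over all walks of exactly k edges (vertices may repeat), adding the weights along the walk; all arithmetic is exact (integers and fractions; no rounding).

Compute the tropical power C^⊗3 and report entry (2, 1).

C^⊗2:
  [1, 11, -1, 7, 2, 4, 12]
  [-11, 1, -3, 8, 4, 12, -10]
  [3, 12, -8, -5, 2, 12, 7]
  [0, 3, 10, 10, 2, 3, 11]
  [12, 11, 5, -6, 2, 2, 12]
  [11, 2, 10, -3, -1, 2, -2]
  [-4, 1, -2, -4, 10, 0, -3]
C^⊗3:
  [17, 9, 16, 12, 5, 8, 13]
  [7, 17, 5, 13, 8, 10, 18]
  [18, 17, 11, 5, 8, 9, 18]
  [9, 8, 15, 15, 16, 8, 16]
  [17, 8, 16, 14, 11, 18, 8]
  [8, 7, 4, 13, 16, 17, 8]
  [7, 16, 1, 1, 6, 16, 11]
Key observation: the optimum is the walk 2->4->5->1, with weight 6 + 6 + 5 = 17.
Optimal value attained by: walk 2->4->5->1.
Answer: (C^⊗3)[2][1] = 17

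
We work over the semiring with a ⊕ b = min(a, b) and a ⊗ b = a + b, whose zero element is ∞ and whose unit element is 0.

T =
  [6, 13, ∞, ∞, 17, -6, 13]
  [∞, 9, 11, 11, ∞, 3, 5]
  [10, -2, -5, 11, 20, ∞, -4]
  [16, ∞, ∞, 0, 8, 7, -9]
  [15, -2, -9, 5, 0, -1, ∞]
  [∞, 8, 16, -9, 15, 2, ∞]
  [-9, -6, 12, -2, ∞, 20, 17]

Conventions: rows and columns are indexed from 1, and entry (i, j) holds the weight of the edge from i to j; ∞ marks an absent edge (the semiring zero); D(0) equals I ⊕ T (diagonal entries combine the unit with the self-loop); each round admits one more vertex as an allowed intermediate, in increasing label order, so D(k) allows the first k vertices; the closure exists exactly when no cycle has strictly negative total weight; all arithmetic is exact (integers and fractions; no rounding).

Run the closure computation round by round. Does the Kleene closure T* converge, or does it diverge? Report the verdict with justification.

Detection: at round 0, diagonal entry (3, 3) turns strictly negative.
Key observation: the cycle 3->3 has total weight (-5), which is strictly negative.
Answer: DIVERGES — negative cycle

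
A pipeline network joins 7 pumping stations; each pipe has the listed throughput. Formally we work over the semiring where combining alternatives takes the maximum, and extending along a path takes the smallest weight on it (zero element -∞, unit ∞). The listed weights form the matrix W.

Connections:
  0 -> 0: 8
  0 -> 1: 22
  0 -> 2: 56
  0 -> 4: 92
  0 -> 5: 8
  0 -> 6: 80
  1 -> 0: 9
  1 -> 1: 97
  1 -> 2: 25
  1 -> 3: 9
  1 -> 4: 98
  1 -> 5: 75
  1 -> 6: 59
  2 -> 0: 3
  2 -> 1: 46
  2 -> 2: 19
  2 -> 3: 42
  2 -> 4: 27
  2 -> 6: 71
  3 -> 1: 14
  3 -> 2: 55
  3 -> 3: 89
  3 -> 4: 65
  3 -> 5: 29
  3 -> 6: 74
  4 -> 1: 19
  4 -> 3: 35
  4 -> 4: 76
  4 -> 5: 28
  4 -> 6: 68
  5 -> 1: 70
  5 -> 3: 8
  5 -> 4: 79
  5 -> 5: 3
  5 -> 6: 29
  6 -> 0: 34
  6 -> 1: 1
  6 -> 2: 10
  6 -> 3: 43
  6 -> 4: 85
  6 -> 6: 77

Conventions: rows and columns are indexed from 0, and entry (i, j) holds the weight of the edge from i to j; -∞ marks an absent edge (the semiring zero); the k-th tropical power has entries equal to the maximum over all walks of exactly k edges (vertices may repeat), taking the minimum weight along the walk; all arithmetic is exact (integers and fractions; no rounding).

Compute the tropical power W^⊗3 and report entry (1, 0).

W^⊗2:
  [34, 46, 22, 43, 80, 28, 77]
  [34, 97, 25, 43, 97, 75, 68]
  [34, 46, 42, 43, 71, 46, 71]
  [34, 46, 55, 89, 74, 29, 74]
  [34, 28, 35, 43, 76, 29, 68]
  [29, 70, 25, 35, 76, 70, 68]
  [34, 22, 43, 43, 77, 29, 77]
W^⊗3:
  [34, 46, 43, 43, 77, 46, 77]
  [34, 97, 43, 43, 97, 75, 68]
  [34, 46, 43, 43, 71, 46, 71]
  [34, 46, 55, 89, 74, 46, 74]
  [34, 35, 43, 43, 76, 29, 68]
  [34, 70, 35, 43, 76, 70, 68]
  [34, 43, 43, 43, 77, 29, 77]
Key observation: the optimum is the walk 1->1->6->0, with weight 97 min 59 min 34 = 34.
Optimal value attained by: walk 1->1->6->0.
Answer: (W^⊗3)[1][0] = 34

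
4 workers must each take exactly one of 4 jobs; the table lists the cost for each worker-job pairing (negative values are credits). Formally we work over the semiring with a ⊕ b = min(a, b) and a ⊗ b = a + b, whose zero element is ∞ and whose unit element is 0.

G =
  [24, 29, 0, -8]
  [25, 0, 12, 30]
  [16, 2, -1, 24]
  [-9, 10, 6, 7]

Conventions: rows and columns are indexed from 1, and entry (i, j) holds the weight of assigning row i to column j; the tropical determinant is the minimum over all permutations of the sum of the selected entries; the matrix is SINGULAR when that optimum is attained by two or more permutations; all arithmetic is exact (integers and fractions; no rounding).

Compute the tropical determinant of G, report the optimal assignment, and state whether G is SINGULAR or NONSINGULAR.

σ = (1, 2, 3, 4): 24 + 0 + (-1) + 7 = 30
σ = (1, 2, 4, 3): 24 + 0 + 24 + 6 = 54
σ = (1, 3, 2, 4): 24 + 12 + 2 + 7 = 45
σ = (1, 3, 4, 2): 24 + 12 + 24 + 10 = 70
σ = (1, 4, 2, 3): 24 + 30 + 2 + 6 = 62
σ = (1, 4, 3, 2): 24 + 30 + (-1) + 10 = 63
σ = (2, 1, 3, 4): 29 + 25 + (-1) + 7 = 60
σ = (2, 1, 4, 3): 29 + 25 + 24 + 6 = 84
σ = (2, 3, 1, 4): 29 + 12 + 16 + 7 = 64
σ = (2, 3, 4, 1): 29 + 12 + 24 + (-9) = 56
σ = (2, 4, 1, 3): 29 + 30 + 16 + 6 = 81
σ = (2, 4, 3, 1): 29 + 30 + (-1) + (-9) = 49
σ = (3, 1, 2, 4): 0 + 25 + 2 + 7 = 34
σ = (3, 1, 4, 2): 0 + 25 + 24 + 10 = 59
σ = (3, 2, 1, 4): 0 + 0 + 16 + 7 = 23
σ = (3, 2, 4, 1): 0 + 0 + 24 + (-9) = 15
σ = (3, 4, 1, 2): 0 + 30 + 16 + 10 = 56
σ = (3, 4, 2, 1): 0 + 30 + 2 + (-9) = 23
σ = (4, 1, 2, 3): (-8) + 25 + 2 + 6 = 25
σ = (4, 1, 3, 2): (-8) + 25 + (-1) + 10 = 26
σ = (4, 2, 1, 3): (-8) + 0 + 16 + 6 = 14
σ = (4, 2, 3, 1): (-8) + 0 + (-1) + (-9) = -18
σ = (4, 3, 1, 2): (-8) + 12 + 16 + 10 = 30
σ = (4, 3, 2, 1): (-8) + 12 + 2 + (-9) = -3
Optimal value attained by: σ = (4, 2, 3, 1).
Answer: det⊕(G) = -18; verdict: NONSINGULAR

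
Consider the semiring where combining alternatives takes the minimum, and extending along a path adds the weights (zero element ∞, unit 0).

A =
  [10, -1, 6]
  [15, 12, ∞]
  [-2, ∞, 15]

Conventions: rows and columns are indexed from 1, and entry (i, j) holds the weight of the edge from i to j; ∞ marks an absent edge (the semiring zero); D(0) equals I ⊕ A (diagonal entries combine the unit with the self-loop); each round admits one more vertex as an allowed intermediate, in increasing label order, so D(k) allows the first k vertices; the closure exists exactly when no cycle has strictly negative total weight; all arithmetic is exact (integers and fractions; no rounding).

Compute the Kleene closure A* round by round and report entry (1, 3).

D(0):
  [0, -1, 6]
  [15, 0, ∞]
  [-2, ∞, 0]
D(1):
  [0, -1, 6]
  [15, 0, 21]
  [-2, -3, 0]
D(2):
  [0, -1, 6]
  [15, 0, 21]
  [-2, -3, 0]
D(3):
  [0, -1, 6]
  [15, 0, 21]
  [-2, -3, 0]
Answer: A*[1][3] = 6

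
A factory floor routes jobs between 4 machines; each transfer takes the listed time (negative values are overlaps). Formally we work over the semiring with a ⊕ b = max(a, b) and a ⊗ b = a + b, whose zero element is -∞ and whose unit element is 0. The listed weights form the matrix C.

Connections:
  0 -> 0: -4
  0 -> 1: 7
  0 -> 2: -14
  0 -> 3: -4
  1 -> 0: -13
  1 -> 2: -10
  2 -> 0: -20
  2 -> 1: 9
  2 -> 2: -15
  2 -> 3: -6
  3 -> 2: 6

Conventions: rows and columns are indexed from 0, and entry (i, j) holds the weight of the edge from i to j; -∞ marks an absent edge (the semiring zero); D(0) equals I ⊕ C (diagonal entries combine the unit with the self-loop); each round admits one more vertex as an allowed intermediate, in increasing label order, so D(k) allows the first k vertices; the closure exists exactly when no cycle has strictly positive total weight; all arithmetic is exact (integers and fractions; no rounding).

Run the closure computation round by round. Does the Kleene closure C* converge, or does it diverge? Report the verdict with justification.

D(0):
  [0, 7, -14, -4]
  [-13, 0, -10, -∞]
  [-20, 9, 0, -6]
  [-∞, -∞, 6, 0]
D(1):
  [0, 7, -14, -4]
  [-13, 0, -10, -17]
  [-20, 9, 0, -6]
  [-∞, -∞, 6, 0]
D(2):
  [0, 7, -3, -4]
  [-13, 0, -10, -17]
  [-4, 9, 0, -6]
  [-∞, -∞, 6, 0]
D(3):
  [0, 7, -3, -4]
  [-13, 0, -10, -16]
  [-4, 9, 0, -6]
  [2, 15, 6, 0]
D(4):
  [0, 11, 2, -4]
  [-13, 0, -10, -16]
  [-4, 9, 0, -6]
  [2, 15, 6, 0]
Key observation: every diagonal entry stays at the unit through all rounds, so no improving cycle exists.
Answer: CONVERGES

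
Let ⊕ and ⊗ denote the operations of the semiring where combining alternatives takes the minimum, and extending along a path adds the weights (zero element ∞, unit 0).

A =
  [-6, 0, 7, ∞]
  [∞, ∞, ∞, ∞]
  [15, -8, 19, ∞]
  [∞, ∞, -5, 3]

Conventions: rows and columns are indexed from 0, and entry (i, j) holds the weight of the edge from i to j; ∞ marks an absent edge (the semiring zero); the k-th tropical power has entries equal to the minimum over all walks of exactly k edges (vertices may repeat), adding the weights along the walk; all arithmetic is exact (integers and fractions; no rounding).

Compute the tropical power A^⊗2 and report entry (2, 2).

A^⊗2:
  [-12, -6, 1, ∞]
  [∞, ∞, ∞, ∞]
  [9, 11, 22, ∞]
  [10, -13, -2, 6]
Key observation: the optimum is the walk 2->0->2, with weight 15 + 7 = 22.
Optimal value attained by: walk 2->0->2.
Answer: (A^⊗2)[2][2] = 22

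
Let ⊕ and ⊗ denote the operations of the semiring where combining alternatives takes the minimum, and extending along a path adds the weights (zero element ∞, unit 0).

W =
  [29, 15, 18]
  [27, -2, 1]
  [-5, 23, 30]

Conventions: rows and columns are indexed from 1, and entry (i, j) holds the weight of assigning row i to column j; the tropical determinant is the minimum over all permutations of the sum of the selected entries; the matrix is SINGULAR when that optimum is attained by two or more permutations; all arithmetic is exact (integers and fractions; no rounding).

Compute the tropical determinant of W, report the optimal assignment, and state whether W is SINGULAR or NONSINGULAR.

σ = (1, 2, 3): 29 + (-2) + 30 = 57
σ = (1, 3, 2): 29 + 1 + 23 = 53
σ = (2, 1, 3): 15 + 27 + 30 = 72
σ = (2, 3, 1): 15 + 1 + (-5) = 11
σ = (3, 1, 2): 18 + 27 + 23 = 68
σ = (3, 2, 1): 18 + (-2) + (-5) = 11
Optimal value attained by: σ = (2, 3, 1).
Answer: det⊕(W) = 11; verdict: SINGULAR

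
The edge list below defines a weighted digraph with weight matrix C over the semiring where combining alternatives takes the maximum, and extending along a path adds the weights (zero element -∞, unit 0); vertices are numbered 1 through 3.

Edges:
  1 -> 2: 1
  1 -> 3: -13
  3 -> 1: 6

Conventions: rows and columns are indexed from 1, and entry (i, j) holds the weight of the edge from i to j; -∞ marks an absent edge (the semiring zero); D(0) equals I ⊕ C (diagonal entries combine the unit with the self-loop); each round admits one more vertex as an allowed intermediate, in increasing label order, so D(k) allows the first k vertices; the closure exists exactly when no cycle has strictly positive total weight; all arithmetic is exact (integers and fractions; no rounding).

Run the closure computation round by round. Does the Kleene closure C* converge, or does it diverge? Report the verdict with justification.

D(0):
  [0, 1, -13]
  [-∞, 0, -∞]
  [6, -∞, 0]
D(1):
  [0, 1, -13]
  [-∞, 0, -∞]
  [6, 7, 0]
D(2):
  [0, 1, -13]
  [-∞, 0, -∞]
  [6, 7, 0]
D(3):
  [0, 1, -13]
  [-∞, 0, -∞]
  [6, 7, 0]
Key observation: every diagonal entry stays at the unit through all rounds, so no improving cycle exists.
Answer: CONVERGES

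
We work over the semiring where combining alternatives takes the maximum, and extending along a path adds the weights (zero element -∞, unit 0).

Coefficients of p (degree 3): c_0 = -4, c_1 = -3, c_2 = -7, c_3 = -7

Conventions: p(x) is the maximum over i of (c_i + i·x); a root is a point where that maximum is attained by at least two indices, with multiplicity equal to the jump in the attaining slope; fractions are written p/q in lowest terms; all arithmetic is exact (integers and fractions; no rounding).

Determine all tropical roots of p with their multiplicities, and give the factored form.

hull edge (i=0, c=-4) to (i=1, c=-3): slope 1, span 1
hull edge (i=1, c=-3) to (i=3, c=-7): slope -2, span 2
Factored form: p(x) = -7 ⊗ (x ⊕ (-1)) ⊗ (x ⊕ 2) ⊗ (x ⊕ 2)
Answer: roots = -1 (mult 1), 2 (mult 2)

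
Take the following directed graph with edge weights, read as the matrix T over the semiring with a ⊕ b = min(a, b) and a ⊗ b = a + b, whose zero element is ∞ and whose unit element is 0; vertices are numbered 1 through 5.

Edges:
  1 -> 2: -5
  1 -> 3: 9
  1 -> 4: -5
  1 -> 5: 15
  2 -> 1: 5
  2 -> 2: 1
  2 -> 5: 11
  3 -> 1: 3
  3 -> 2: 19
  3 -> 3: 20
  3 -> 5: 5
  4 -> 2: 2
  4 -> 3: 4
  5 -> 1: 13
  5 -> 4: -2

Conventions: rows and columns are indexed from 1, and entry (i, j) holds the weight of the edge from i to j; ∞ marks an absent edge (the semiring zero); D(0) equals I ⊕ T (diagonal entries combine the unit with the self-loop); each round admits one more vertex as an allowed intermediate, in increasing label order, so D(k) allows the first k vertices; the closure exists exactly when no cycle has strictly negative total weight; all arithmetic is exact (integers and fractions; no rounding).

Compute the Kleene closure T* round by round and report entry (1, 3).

D(0):
  [0, -5, 9, -5, 15]
  [5, 0, ∞, ∞, 11]
  [3, 19, 0, ∞, 5]
  [∞, 2, 4, 0, ∞]
  [13, ∞, ∞, -2, 0]
D(1):
  [0, -5, 9, -5, 15]
  [5, 0, 14, 0, 11]
  [3, -2, 0, -2, 5]
  [∞, 2, 4, 0, ∞]
  [13, 8, 22, -2, 0]
D(2):
  [0, -5, 9, -5, 6]
  [5, 0, 14, 0, 11]
  [3, -2, 0, -2, 5]
  [7, 2, 4, 0, 13]
  [13, 8, 22, -2, 0]
D(3):
  [0, -5, 9, -5, 6]
  [5, 0, 14, 0, 11]
  [3, -2, 0, -2, 5]
  [7, 2, 4, 0, 9]
  [13, 8, 22, -2, 0]
D(4):
  [0, -5, -1, -5, 4]
  [5, 0, 4, 0, 9]
  [3, -2, 0, -2, 5]
  [7, 2, 4, 0, 9]
  [5, 0, 2, -2, 0]
D(5):
  [0, -5, -1, -5, 4]
  [5, 0, 4, 0, 9]
  [3, -2, 0, -2, 5]
  [7, 2, 4, 0, 9]
  [5, 0, 2, -2, 0]
Answer: T*[1][3] = -1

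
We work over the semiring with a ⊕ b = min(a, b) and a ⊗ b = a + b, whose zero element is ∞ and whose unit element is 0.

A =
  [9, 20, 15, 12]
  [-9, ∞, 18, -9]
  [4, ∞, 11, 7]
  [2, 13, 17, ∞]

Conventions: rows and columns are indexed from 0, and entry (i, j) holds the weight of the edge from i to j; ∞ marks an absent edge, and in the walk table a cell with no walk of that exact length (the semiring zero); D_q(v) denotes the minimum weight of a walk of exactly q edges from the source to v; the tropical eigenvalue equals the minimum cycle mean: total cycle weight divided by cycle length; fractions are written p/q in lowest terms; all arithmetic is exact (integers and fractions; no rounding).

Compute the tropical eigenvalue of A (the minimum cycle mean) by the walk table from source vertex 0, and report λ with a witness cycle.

q=0: [0, ∞, ∞, ∞]
q=1: [9, 20, 15, 12]
q=2: [11, 25, 24, 11]
q=3: [13, 24, 26, 16]
q=4: [15, 29, 28, 15]
Optimal cycle mean attained by: cycle 1->3->1, total (-9) + 13, length 2.
Answer: λ = 2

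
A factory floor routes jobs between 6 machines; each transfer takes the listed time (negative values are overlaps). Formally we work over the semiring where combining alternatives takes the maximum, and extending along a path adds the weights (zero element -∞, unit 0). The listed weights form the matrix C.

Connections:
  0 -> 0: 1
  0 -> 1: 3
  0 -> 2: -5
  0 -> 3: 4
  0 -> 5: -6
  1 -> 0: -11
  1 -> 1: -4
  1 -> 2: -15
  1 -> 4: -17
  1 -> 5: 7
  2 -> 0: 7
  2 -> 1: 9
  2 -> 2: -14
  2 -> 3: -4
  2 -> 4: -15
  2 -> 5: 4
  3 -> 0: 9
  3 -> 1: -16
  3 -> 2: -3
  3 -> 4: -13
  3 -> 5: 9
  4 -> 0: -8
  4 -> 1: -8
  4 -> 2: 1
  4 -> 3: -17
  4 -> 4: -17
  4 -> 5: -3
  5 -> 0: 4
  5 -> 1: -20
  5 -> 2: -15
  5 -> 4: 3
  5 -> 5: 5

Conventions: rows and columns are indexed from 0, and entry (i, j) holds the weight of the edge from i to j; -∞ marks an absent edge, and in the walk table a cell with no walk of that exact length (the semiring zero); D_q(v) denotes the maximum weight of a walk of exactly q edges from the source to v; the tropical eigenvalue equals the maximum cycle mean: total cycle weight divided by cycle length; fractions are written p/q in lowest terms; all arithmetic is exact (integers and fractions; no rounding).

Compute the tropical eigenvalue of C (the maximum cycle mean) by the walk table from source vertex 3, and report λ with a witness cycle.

q=0: [-∞, -∞, -∞, 0, -∞, -∞]
q=1: [9, -16, -3, -∞, -13, 9]
q=2: [13, 12, 4, 13, 12, 14]
q=3: [22, 16, 13, 17, 17, 22]
q=4: [26, 25, 18, 26, 25, 27]
q=5: [35, 29, 26, 30, 30, 35]
q=6: [39, 38, 31, 39, 38, 40]
Optimal cycle mean attained by: cycle 0->3->0, total 4 + 9, length 2.
Answer: λ = 13/2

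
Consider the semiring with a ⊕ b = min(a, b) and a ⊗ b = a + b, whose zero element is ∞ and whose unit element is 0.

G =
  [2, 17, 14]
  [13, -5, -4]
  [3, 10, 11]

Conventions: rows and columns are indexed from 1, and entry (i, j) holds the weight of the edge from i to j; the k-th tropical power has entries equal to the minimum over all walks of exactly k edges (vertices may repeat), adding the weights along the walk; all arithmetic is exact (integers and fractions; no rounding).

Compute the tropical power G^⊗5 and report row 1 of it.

G^⊗2:
  [4, 12, 13]
  [-1, -10, -9]
  [5, 5, 6]
G^⊗3:
  [6, 7, 8]
  [-6, -15, -14]
  [7, 0, 1]
G^⊗4:
  [8, 2, 3]
  [-11, -20, -19]
  [4, -5, -4]
G^⊗5:
  [6, -3, -2]
  [-16, -25, -24]
  [-1, -10, -9]
Answer: row 1 of G^⊗5 = [6, -3, -2]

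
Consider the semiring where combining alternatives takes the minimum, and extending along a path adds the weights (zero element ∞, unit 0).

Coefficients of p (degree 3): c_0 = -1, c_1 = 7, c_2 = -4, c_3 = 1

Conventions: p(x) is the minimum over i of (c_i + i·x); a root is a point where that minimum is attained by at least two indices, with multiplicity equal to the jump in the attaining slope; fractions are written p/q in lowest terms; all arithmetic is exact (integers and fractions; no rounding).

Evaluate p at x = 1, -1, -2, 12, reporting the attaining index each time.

p(1) = min(-1+0·1=-1, 7+1·1=8, -4+2·1=-2, 1+3·1=4) = -2 (attained by i=2)
p(-1) = min(-1+0·(-1)=-1, 7+1·(-1)=6, -4+2·(-1)=-6, 1+3·(-1)=-2) = -6 (attained by i=2)
p(-2) = min(-1+0·(-2)=-1, 7+1·(-2)=5, -4+2·(-2)=-8, 1+3·(-2)=-5) = -8 (attained by i=2)
p(12) = min(-1+0·12=-1, 7+1·12=19, -4+2·12=20, 1+3·12=37) = -1 (attained by i=0)
Answer: p(1) = -2; p(-1) = -6; p(-2) = -8; p(12) = -1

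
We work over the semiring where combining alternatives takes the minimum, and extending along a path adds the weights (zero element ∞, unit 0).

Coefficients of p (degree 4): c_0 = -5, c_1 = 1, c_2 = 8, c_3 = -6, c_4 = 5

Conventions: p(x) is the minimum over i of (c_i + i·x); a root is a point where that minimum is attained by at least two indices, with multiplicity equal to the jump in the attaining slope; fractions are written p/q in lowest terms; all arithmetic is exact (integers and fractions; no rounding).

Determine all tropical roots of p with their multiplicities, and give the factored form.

hull edge (i=0, c=-5) to (i=3, c=-6): slope -1/3, span 3
hull edge (i=3, c=-6) to (i=4, c=5): slope 11, span 1
Factored form: p(x) = 5 ⊗ (x ⊕ (-11)) ⊗ (x ⊕ 1/3) ⊗ (x ⊕ 1/3) ⊗ (x ⊕ 1/3)
Answer: roots = -11 (mult 1), 1/3 (mult 3)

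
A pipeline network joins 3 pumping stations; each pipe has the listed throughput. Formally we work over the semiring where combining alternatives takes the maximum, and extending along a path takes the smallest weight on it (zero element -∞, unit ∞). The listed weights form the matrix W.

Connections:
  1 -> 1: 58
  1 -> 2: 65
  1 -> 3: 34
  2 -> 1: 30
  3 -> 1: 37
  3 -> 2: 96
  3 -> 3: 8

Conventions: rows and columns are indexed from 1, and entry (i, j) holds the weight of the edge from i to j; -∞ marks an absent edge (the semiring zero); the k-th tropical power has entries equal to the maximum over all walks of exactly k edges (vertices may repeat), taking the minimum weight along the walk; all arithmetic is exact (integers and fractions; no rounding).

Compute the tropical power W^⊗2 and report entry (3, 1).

W^⊗2:
  [58, 58, 34]
  [30, 30, 30]
  [37, 37, 34]
Key observation: the optimum is the walk 3->1->1, with weight 37 min 58 = 37.
Optimal value attained by: walk 3->1->1.
Answer: (W^⊗2)[3][1] = 37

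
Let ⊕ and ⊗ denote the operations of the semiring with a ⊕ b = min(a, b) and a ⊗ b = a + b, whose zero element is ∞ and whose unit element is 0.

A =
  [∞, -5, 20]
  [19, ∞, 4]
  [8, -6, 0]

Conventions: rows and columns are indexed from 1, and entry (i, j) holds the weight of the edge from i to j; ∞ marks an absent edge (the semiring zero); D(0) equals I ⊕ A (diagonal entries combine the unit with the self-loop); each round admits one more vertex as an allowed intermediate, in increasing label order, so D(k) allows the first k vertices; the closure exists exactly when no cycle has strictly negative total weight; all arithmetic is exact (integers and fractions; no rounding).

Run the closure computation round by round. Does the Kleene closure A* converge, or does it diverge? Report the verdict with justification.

D(0):
  [0, -5, 20]
  [19, 0, 4]
  [8, -6, 0]
D(1):
  [0, -5, 20]
  [19, 0, 4]
  [8, -6, 0]
Detection: at round 2, diagonal entry (3, 3) turns strictly negative.
Key observation: the cycle 3->2->3 has total weight (-6) + 4, which is strictly negative.
Answer: DIVERGES — negative cycle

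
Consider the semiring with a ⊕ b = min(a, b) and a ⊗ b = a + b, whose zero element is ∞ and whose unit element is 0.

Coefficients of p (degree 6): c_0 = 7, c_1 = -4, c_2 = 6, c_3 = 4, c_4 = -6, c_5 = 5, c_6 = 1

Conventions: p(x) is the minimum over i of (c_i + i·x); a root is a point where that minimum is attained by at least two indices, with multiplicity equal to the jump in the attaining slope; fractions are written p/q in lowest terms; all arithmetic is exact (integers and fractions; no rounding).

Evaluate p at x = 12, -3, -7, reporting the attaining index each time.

p(12) = min(7+0·12=7, -4+1·12=8, 6+2·12=30, 4+3·12=40, -6+4·12=42, 5+5·12=65, 1+6·12=73) = 7 (attained by i=0)
p(-3) = min(7+0·(-3)=7, -4+1·(-3)=-7, 6+2·(-3)=0, 4+3·(-3)=-5, -6+4·(-3)=-18, 5+5·(-3)=-10, 1+6·(-3)=-17) = -18 (attained by i=4)
p(-7) = min(7+0·(-7)=7, -4+1·(-7)=-11, 6+2·(-7)=-8, 4+3·(-7)=-17, -6+4·(-7)=-34, 5+5·(-7)=-30, 1+6·(-7)=-41) = -41 (attained by i=6)
Answer: p(12) = 7; p(-3) = -18; p(-7) = -41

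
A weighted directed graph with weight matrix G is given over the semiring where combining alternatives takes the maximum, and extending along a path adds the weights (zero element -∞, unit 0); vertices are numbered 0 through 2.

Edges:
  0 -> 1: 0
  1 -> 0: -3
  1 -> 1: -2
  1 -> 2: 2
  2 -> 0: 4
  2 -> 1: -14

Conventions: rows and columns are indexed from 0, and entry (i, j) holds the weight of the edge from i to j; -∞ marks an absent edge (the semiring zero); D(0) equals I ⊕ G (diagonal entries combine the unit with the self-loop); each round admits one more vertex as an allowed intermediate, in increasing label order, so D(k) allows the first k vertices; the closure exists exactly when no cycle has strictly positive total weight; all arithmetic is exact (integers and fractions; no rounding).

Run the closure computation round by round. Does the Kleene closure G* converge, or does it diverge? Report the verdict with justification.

D(0):
  [0, 0, -∞]
  [-3, 0, 2]
  [4, -14, 0]
D(1):
  [0, 0, -∞]
  [-3, 0, 2]
  [4, 4, 0]
Detection: at round 2, diagonal entry (2, 2) turns strictly positive.
Key observation: the cycle 2->0->1->2 has total weight 4 + 0 + 2, which is strictly positive.
Answer: DIVERGES — positive cycle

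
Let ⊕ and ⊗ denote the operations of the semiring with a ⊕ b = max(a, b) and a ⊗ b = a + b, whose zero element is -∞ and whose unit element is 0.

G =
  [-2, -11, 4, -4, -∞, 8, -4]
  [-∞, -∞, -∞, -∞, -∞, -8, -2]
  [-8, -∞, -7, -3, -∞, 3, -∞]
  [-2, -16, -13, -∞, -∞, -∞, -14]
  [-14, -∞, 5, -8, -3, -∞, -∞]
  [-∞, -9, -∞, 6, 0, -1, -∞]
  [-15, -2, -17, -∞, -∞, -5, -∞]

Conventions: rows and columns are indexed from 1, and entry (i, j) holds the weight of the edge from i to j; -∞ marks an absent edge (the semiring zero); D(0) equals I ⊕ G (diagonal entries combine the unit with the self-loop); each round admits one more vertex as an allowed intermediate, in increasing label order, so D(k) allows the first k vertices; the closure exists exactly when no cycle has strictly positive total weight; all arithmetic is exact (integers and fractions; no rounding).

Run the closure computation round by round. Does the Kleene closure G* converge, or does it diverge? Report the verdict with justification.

D(0):
  [0, -11, 4, -4, -∞, 8, -4]
  [-∞, 0, -∞, -∞, -∞, -8, -2]
  [-8, -∞, 0, -3, -∞, 3, -∞]
  [-2, -16, -13, 0, -∞, -∞, -14]
  [-14, -∞, 5, -8, 0, -∞, -∞]
  [-∞, -9, -∞, 6, 0, 0, -∞]
  [-15, -2, -17, -∞, -∞, -5, 0]
D(1):
  [0, -11, 4, -4, -∞, 8, -4]
  [-∞, 0, -∞, -∞, -∞, -8, -2]
  [-8, -19, 0, -3, -∞, 3, -12]
  [-2, -13, 2, 0, -∞, 6, -6]
  [-14, -25, 5, -8, 0, -6, -18]
  [-∞, -9, -∞, 6, 0, 0, -∞]
  [-15, -2, -11, -19, -∞, -5, 0]
D(2):
  [0, -11, 4, -4, -∞, 8, -4]
  [-∞, 0, -∞, -∞, -∞, -8, -2]
  [-8, -19, 0, -3, -∞, 3, -12]
  [-2, -13, 2, 0, -∞, 6, -6]
  [-14, -25, 5, -8, 0, -6, -18]
  [-∞, -9, -∞, 6, 0, 0, -11]
  [-15, -2, -11, -19, -∞, -5, 0]
D(3):
  [0, -11, 4, 1, -∞, 8, -4]
  [-∞, 0, -∞, -∞, -∞, -8, -2]
  [-8, -19, 0, -3, -∞, 3, -12]
  [-2, -13, 2, 0, -∞, 6, -6]
  [-3, -14, 5, 2, 0, 8, -7]
  [-∞, -9, -∞, 6, 0, 0, -11]
  [-15, -2, -11, -14, -∞, -5, 0]
Detection: at round 4, diagonal entry (6, 6) turns strictly positive.
Key observation: the cycle 6->4->1->3->6 has total weight 6 + (-2) + 4 + 3, which is strictly positive.
Answer: DIVERGES — positive cycle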